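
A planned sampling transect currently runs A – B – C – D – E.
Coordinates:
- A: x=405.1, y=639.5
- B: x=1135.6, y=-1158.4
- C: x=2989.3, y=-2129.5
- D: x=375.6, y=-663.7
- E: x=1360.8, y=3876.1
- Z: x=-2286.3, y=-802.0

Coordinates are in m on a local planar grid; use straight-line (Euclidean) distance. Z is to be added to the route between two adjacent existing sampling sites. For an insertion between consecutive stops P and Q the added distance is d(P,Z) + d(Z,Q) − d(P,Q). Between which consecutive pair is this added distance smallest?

between D and E

Added distance for inserting Z between each consecutive pair:
A–B: 4552.9 m
B–C: 6787.8 m
C–D: 5108.9 m
D–E: 3951.8 m
Smallest added distance is 3951.8 m, inserting between D and E.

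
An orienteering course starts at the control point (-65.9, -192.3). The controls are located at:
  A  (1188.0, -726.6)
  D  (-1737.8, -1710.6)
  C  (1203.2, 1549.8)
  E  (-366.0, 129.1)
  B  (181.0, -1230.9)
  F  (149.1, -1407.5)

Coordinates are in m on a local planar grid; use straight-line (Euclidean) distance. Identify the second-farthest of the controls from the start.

Distance to each, sorted:
D: 2258.4 m
C: 2155.3 m
A: 1363.0 m
F: 1234.1 m
B: 1067.5 m
E: 439.7 m
The second-farthest is C at 2155.3 m.

C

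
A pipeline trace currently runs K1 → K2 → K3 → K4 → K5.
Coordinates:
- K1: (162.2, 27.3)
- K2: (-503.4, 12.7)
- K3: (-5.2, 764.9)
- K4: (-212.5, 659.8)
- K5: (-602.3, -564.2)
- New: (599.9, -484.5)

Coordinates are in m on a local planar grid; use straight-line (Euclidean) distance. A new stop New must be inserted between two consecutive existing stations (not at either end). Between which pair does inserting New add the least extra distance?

Added distance for inserting New between each consecutive pair:
K1–K2: 1217.8 m
K2–K3: 1696.1 m
K3–K4: 2559.2 m
K4–K5: 1323.6 m
Smallest added distance is 1217.8 m, inserting between K1 and K2.

between K1 and K2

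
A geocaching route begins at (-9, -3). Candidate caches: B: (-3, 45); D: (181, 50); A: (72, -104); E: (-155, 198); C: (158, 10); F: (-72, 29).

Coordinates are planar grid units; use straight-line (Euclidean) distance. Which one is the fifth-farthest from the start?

Distance to each, sorted:
E: 248.4
D: 197.3
C: 167.5
A: 129.5
F: 70.7
B: 48.4
The fifth-farthest is F at 70.7.

F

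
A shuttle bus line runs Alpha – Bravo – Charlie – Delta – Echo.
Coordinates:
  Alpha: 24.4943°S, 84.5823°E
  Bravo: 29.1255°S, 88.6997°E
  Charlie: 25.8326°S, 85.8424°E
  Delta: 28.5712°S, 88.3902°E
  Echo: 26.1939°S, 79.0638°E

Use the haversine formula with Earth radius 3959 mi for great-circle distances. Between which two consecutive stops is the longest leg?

Delta–Echo

Leg distances:
Alpha→Bravo: 408.4 mi
Bravo→Charlie: 287.1 mi
Charlie→Delta: 245.6 mi
Delta→Echo: 595.1 mi
The longest leg is Delta–Echo at 595.1 mi.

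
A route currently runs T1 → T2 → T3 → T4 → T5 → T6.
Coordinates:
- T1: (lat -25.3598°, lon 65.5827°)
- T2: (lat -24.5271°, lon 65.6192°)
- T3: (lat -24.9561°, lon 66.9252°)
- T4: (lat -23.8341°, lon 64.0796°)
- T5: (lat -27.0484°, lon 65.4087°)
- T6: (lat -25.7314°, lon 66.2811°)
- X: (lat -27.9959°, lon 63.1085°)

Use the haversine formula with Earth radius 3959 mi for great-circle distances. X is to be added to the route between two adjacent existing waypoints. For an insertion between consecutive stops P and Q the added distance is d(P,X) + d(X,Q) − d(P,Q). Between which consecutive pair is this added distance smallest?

between T4 and T5

Added distance for inserting X between each consecutive pair:
T1–T2: 465.9 mi
T2–T3: 514.5 mi
T3–T4: 414.6 mi
T4–T5: 212.2 mi
T5–T6: 300.0 mi
Smallest added distance is 212.2 mi, inserting between T4 and T5.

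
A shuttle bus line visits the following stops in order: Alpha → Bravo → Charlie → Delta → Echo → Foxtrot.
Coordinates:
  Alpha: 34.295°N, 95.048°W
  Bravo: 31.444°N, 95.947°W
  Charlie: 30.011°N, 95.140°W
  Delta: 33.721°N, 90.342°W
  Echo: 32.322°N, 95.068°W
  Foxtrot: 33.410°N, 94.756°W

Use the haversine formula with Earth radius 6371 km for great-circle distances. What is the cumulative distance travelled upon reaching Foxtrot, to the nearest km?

1709 km

Leg distances:
Alpha→Bravo: 327.9 km  (cumulative 327.9 km)
Bravo→Charlie: 177.0 km  (cumulative 505.0 km)
Charlie→Delta: 612.6 km  (cumulative 1117.6 km)
Delta→Echo: 467.2 km  (cumulative 1584.8 km)
Echo→Foxtrot: 124.4 km  (cumulative 1709.2 km)
Cumulative distance at Foxtrot ≈ 1709 km.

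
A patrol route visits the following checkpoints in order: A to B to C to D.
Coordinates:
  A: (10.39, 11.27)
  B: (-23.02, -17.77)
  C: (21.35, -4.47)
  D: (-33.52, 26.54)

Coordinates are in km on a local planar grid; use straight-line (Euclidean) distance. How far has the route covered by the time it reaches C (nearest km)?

Leg distances:
A→B: 44.3 km  (cumulative 44.3 km)
B→C: 46.3 km  (cumulative 90.6 km)
Cumulative distance at C ≈ 91 km.

91 km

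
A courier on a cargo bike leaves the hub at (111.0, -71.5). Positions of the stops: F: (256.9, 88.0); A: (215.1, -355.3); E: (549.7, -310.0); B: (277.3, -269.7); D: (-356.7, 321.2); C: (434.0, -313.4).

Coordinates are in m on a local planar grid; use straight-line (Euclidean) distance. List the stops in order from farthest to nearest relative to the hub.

Computing each straight-line distance from (111.0, -71.5):
D (-356.7, 321.2): 610.7 m
E (549.7, -310.0): 499.3 m
C (434.0, -313.4): 403.5 m
A (215.1, -355.3): 302.3 m
B (277.3, -269.7): 258.7 m
F (256.9, 88.0): 216.2 m

D, E, C, A, B, F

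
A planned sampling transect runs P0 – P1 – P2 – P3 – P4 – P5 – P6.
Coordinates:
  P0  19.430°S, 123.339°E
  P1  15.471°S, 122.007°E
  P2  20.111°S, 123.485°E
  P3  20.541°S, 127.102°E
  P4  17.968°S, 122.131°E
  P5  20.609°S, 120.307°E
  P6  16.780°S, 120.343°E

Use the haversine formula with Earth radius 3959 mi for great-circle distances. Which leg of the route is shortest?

P4–P5

Leg distances:
P0→P1: 287.3 mi
P1→P2: 335.0 mi
P2→P3: 236.2 mi
P3→P4: 369.8 mi
P4→P5: 217.8 mi
P5→P6: 264.6 mi
The shortest leg is P4–P5 at 217.8 mi.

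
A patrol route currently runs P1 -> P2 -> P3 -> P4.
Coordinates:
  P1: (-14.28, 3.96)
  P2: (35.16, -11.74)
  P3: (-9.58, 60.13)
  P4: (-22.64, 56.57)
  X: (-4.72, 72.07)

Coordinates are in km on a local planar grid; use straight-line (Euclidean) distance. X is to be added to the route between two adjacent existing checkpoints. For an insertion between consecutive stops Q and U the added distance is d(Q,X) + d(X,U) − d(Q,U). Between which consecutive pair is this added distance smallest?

Added distance for inserting X between each consecutive pair:
P1–P2: 109.7 km
P2–P3: 21.0 km
P3–P4: 23.0 km
Smallest added distance is 21.0 km, inserting between P2 and P3.

between P2 and P3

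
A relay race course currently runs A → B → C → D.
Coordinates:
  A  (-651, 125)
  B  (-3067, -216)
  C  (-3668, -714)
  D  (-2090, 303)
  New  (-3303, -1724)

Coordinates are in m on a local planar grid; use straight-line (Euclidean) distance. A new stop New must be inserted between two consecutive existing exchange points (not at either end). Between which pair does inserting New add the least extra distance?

between C and D

Added distance for inserting New between each consecutive pair:
A–B: 2319.3 m
B–C: 1819.8 m
C–D: 1558.8 m
Smallest added distance is 1558.8 m, inserting between C and D.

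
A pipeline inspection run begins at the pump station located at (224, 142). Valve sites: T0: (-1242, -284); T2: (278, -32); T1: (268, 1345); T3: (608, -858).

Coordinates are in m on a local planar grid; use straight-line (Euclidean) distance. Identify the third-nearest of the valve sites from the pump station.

Distances from the pump station ((224, 142)):
T2: 182.2 m
T3: 1071.2 m
T1: 1203.8 m
T0: 1526.6 m
The third-nearest is T1 at 1203.8 m.

T1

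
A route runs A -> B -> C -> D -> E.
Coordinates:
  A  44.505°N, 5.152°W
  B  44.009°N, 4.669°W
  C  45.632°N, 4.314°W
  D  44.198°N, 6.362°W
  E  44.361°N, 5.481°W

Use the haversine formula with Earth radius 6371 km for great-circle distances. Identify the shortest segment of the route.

A–B

Leg distances:
A→B: 67.2 km
B→C: 182.6 km
C→D: 226.8 km
D→E: 72.4 km
The shortest leg is A–B at 67.2 km.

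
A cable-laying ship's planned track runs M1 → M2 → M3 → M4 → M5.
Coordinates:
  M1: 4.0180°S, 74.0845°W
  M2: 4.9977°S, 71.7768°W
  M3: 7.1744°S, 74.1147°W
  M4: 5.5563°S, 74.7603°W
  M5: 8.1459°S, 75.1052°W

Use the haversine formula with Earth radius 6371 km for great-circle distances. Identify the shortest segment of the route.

M3–M4

Leg distances:
M1→M2: 278.0 km
M2→M3: 354.1 km
M3→M4: 193.6 km
M4→M5: 290.5 km
The shortest leg is M3–M4 at 193.6 km.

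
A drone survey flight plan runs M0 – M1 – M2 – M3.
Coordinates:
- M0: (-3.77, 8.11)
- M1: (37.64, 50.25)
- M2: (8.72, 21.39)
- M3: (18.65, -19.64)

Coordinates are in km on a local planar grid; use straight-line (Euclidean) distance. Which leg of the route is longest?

M0–M1

Leg distances:
M0→M1: 59.1 km
M1→M2: 40.9 km
M2→M3: 42.2 km
The longest leg is M0–M1 at 59.1 km.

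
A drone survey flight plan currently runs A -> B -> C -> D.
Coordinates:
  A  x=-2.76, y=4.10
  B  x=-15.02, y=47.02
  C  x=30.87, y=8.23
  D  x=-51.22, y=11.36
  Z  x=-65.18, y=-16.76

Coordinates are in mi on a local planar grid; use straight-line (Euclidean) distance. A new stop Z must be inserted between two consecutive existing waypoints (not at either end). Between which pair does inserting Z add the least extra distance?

between C and D

Added distance for inserting Z between each consecutive pair:
A–B: 102.3 mi
B–C: 120.3 mi
C–D: 48.5 mi
Smallest added distance is 48.5 mi, inserting between C and D.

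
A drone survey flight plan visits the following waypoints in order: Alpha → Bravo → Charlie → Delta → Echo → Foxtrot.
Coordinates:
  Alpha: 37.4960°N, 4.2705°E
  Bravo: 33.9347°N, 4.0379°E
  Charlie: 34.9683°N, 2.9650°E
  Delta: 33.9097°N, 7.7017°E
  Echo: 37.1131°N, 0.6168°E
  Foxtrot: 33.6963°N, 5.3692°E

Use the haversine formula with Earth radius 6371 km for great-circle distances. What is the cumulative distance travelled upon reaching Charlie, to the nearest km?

Leg distances:
Alpha→Bravo: 396.6 km  (cumulative 396.6 km)
Bravo→Charlie: 151.3 km  (cumulative 547.8 km)
Cumulative distance at Charlie ≈ 548 km.

548 km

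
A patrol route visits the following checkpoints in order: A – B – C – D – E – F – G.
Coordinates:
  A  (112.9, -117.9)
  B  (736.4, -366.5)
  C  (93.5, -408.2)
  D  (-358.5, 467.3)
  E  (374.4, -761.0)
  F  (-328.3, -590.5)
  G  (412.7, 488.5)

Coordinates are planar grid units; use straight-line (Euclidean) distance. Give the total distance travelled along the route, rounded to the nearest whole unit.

5763

Leg distances:
A→B: 671.2  (cumulative 671.2)
B→C: 644.3  (cumulative 1315.5)
C→D: 985.3  (cumulative 2300.8)
D→E: 1430.3  (cumulative 3731.1)
E→F: 723.1  (cumulative 4454.2)
F→G: 1308.9  (cumulative 5763.1)
Total route length ≈ 5763.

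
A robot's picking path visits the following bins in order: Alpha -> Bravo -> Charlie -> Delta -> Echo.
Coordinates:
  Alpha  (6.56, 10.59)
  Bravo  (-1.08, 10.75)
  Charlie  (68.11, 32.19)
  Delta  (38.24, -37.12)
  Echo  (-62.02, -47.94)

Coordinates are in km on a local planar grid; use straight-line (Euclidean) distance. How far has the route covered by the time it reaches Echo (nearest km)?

Leg distances:
Alpha→Bravo: 7.6 km  (cumulative 7.6 km)
Bravo→Charlie: 72.4 km  (cumulative 80.1 km)
Charlie→Delta: 75.5 km  (cumulative 155.5 km)
Delta→Echo: 100.8 km  (cumulative 256.4 km)
Cumulative distance at Echo ≈ 256 km.

256 km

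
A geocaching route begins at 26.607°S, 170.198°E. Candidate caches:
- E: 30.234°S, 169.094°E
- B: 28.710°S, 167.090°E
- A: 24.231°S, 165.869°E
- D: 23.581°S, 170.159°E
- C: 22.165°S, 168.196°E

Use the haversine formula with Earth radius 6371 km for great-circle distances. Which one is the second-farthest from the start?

Distances from the start (26.607°S, 170.198°E):
C: 533.9 km
A: 508.7 km
E: 417.5 km
B: 385.2 km
D: 336.5 km
The second-farthest is A at 508.7 km.

A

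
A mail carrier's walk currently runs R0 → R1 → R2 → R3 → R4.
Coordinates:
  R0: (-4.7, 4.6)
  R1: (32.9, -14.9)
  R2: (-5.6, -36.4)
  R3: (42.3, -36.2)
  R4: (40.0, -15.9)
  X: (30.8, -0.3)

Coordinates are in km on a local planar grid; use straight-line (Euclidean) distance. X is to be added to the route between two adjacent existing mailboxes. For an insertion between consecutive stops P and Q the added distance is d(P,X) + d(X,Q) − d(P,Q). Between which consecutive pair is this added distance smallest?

between R0 and R1

Added distance for inserting X between each consecutive pair:
R0–R1: 8.2 km
R1–R2: 21.9 km
R2–R3: 41.1 km
R3–R4: 35.4 km
Smallest added distance is 8.2 km, inserting between R0 and R1.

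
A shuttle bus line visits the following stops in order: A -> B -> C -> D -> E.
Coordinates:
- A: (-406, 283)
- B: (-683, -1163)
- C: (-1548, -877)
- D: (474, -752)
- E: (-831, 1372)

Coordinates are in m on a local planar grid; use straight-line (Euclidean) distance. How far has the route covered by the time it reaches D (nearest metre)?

4409 m

Leg distances:
A→B: 1472.3 m  (cumulative 1472.3 m)
B→C: 911.1 m  (cumulative 2383.3 m)
C→D: 2025.9 m  (cumulative 4409.2 m)
Cumulative distance at D ≈ 4409 m.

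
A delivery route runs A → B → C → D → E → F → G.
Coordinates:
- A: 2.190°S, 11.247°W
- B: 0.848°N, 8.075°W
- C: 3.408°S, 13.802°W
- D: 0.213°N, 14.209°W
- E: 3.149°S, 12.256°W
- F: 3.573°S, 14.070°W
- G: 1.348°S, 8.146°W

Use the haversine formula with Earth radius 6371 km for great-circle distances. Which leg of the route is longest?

B–C

Leg distances:
A→B: 488.3 km
B→C: 793.2 km
C→D: 405.2 km
D→E: 432.3 km
E→F: 206.8 km
F→G: 703.0 km
The longest leg is B–C at 793.2 km.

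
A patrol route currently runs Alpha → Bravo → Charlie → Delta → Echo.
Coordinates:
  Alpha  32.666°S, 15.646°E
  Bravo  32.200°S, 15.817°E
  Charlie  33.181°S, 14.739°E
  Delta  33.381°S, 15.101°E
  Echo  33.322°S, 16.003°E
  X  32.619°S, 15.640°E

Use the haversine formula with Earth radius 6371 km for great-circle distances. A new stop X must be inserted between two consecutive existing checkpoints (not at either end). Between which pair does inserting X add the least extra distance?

between Alpha and Bravo

Added distance for inserting X between each consecutive pair:
Alpha–Bravo: 0.5 km
Bravo–Charlie: 5.7 km
Charlie–Delta: 163.0 km
Delta–Echo: 99.7 km
Smallest added distance is 0.5 km, inserting between Alpha and Bravo.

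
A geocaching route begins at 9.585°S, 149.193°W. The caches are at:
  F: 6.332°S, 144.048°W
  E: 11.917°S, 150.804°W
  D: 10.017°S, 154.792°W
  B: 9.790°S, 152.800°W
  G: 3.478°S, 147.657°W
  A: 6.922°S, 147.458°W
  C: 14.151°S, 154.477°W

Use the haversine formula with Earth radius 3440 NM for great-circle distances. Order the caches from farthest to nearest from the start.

C, G, F, D, B, A, E

Computing each great-circle distance from 9.585°S, 149.193°W:
C 14.151°S, 154.477°W: 414.1 NM
G 3.478°S, 147.657°W: 377.9 NM
F 6.332°S, 144.048°W: 362.9 NM
D 10.017°S, 154.792°W: 332.3 NM
B 9.790°S, 152.800°W: 213.8 NM
A 6.922°S, 147.458°W: 190.2 NM
E 11.917°S, 150.804°W: 169.2 NM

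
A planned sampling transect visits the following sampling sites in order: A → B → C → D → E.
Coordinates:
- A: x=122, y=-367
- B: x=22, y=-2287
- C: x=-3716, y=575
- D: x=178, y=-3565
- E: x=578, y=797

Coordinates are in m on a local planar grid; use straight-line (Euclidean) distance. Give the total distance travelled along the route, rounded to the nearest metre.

Leg distances:
A→B: 1922.6 m  (cumulative 1922.6 m)
B→C: 4707.8 m  (cumulative 6630.4 m)
C→D: 5683.6 m  (cumulative 12314.0 m)
D→E: 4380.3 m  (cumulative 16694.3 m)
Total route length ≈ 16694 m.

16694 m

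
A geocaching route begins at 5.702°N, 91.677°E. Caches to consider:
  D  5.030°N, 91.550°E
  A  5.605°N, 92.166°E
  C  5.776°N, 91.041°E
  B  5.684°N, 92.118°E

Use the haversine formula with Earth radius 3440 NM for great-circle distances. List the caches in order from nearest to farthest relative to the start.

Computing each great-circle distance from 5.702°N, 91.677°E:
B 5.684°N, 92.118°E: 26.4 NM
A 5.605°N, 92.166°E: 29.8 NM
C 5.776°N, 91.041°E: 38.3 NM
D 5.030°N, 91.550°E: 41.1 NM

B, A, C, D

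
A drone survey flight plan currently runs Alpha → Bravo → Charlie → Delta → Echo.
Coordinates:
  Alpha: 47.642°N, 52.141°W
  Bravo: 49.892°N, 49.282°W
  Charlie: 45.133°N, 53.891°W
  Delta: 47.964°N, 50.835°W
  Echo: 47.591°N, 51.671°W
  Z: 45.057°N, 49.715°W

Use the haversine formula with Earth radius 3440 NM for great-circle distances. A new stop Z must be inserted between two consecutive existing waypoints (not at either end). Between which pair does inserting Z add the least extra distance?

Added distance for inserting Z between each consecutive pair:
Alpha–Bravo: 299.5 NM
Bravo–Charlie: 126.6 NM
Charlie–Delta: 145.9 NM
Delta–Echo: 312.5 NM
Smallest added distance is 126.6 NM, inserting between Bravo and Charlie.

between Bravo and Charlie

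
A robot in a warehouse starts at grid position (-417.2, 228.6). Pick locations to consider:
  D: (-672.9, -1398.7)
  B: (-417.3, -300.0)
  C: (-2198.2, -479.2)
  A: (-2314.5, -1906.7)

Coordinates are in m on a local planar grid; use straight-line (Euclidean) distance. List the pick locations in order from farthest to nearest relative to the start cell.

Computing each straight-line distance from (-417.2, 228.6):
A (-2314.5, -1906.7): 2856.4 m
C (-2198.2, -479.2): 1916.5 m
D (-672.9, -1398.7): 1647.3 m
B (-417.3, -300.0): 528.6 m

A, C, D, B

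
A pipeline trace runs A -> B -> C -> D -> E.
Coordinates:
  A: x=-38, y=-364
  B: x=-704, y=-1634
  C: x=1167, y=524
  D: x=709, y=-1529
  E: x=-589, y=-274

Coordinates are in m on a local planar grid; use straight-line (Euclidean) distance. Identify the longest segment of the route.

B–C

Leg distances:
A→B: 1434.0 m
B→C: 2856.2 m
C→D: 2103.5 m
D→E: 1805.5 m
The longest leg is B–C at 2856.2 m.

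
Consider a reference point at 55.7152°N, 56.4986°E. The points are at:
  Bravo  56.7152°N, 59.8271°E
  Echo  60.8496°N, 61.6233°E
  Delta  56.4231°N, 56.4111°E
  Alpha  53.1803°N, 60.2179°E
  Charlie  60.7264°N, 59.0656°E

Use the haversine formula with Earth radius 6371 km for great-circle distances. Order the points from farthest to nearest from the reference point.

Distances from the reference point:
Echo 60.8496°N, 61.6233°E: 644.3 km
Charlie 60.7264°N, 59.0656°E: 577.0 km
Alpha 53.1803°N, 60.2179°E: 370.4 km
Bravo 56.7152°N, 59.8271°E: 233.9 km
Delta 56.4231°N, 56.4111°E: 78.9 km

Echo, Charlie, Alpha, Bravo, Delta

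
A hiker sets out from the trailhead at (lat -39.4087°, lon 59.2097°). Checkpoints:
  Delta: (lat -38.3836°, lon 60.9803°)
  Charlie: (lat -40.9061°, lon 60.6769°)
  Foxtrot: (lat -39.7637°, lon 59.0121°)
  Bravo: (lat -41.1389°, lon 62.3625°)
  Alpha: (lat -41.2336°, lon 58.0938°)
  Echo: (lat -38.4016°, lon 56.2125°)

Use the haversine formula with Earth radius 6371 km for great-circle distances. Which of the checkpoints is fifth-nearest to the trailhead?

Distance to each, sorted:
Foxtrot: 43.0 km
Delta: 191.0 km
Charlie: 208.0 km
Alpha: 223.9 km
Echo: 282.5 km
Bravo: 329.4 km
The fifth-nearest is Echo at 282.5 km.

Echo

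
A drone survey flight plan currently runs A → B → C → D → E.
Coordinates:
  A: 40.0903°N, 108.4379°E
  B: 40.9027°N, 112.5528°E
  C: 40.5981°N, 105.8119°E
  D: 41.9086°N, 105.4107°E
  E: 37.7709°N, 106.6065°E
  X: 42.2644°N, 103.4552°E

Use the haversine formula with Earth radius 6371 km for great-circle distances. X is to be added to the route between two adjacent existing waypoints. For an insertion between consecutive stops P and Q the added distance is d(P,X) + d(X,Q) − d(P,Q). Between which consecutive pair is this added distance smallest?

Added distance for inserting X between each consecutive pair:
A–B: 893.7 km
B–C: 472.6 km
C–D: 286.7 km
D–E: 261.9 km
Smallest added distance is 261.9 km, inserting between D and E.

between D and E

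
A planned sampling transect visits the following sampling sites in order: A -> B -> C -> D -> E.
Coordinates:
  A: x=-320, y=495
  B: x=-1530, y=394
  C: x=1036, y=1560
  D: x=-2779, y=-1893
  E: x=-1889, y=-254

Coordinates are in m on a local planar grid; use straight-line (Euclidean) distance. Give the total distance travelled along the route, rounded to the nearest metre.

11043 m

Leg distances:
A→B: 1214.2 m  (cumulative 1214.2 m)
B→C: 2818.5 m  (cumulative 4032.7 m)
C→D: 5145.6 m  (cumulative 9178.3 m)
D→E: 1865.1 m  (cumulative 11043.4 m)
Total route length ≈ 11043 m.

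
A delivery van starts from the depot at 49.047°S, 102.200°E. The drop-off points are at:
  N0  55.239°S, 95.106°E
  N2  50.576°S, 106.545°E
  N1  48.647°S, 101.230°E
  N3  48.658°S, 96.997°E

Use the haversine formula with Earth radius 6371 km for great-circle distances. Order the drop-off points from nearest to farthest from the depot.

Distance from the depot at 49.047°S, 102.200°E to each:
N1 48.647°S, 101.230°E: 83.8 km
N2 50.576°S, 106.545°E: 355.0 km
N3 48.658°S, 96.997°E: 383.1 km
N0 55.239°S, 95.106°E: 840.7 km

N1, N2, N3, N0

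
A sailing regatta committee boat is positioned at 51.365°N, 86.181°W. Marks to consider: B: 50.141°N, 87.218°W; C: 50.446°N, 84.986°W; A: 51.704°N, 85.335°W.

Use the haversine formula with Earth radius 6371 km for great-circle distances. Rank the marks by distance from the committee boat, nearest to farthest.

Computing each great-circle distance from 51.365°N, 86.181°W:
A 51.704°N, 85.335°W: 69.6 km
C 50.446°N, 84.986°W: 132.1 km
B 50.141°N, 87.218°W: 154.4 km

A, C, B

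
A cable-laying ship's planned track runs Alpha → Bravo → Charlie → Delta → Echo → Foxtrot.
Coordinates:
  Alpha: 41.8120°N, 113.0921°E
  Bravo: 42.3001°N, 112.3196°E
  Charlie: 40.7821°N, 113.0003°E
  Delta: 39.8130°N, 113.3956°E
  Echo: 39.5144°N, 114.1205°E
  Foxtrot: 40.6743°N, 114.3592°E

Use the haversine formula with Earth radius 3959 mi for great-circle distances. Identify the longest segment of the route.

Bravo–Charlie

Leg distances:
Alpha→Bravo: 52.0 mi
Bravo→Charlie: 110.6 mi
Charlie→Delta: 70.1 mi
Delta→Echo: 43.7 mi
Echo→Foxtrot: 81.1 mi
The longest leg is Bravo–Charlie at 110.6 mi.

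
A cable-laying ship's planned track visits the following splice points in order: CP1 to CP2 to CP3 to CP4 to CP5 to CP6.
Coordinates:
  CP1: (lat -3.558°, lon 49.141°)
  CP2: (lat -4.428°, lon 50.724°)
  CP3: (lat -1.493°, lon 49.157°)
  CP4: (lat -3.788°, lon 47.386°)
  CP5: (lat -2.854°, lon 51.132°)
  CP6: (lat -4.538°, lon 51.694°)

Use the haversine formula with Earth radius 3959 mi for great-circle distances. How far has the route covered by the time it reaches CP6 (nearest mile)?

944 mi

Leg distances:
CP1→CP2: 124.6 mi  (cumulative 124.6 mi)
CP2→CP3: 229.8 mi  (cumulative 354.4 mi)
CP3→CP4: 200.2 mi  (cumulative 554.6 mi)
CP4→CP5: 266.3 mi  (cumulative 821.0 mi)
CP5→CP6: 122.6 mi  (cumulative 943.6 mi)
Cumulative distance at CP6 ≈ 944 mi.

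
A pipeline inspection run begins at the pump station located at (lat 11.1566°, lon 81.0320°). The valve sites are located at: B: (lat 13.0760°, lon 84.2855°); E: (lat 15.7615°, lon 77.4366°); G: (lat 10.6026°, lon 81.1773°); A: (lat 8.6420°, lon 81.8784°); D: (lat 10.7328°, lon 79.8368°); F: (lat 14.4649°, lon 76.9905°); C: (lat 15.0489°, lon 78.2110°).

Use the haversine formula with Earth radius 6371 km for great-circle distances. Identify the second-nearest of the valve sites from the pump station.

Distances from the pump station ((lat 11.1566°, lon 81.0320°)):
G: 63.6 km
D: 138.7 km
A: 294.6 km
B: 413.1 km
C: 529.7 km
F: 572.1 km
E: 642.9 km
The second-nearest is D at 138.7 km.

D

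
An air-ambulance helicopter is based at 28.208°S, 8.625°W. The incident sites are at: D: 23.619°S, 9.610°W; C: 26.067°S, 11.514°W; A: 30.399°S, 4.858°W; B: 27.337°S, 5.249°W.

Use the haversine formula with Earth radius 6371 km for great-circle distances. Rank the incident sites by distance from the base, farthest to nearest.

Distance from the base at 28.208°S, 8.625°W to each:
D 23.619°S, 9.610°W: 519.7 km
A 30.399°S, 4.858°W: 439.0 km
C 26.067°S, 11.514°W: 372.0 km
B 27.337°S, 5.249°W: 346.0 km

D, A, C, B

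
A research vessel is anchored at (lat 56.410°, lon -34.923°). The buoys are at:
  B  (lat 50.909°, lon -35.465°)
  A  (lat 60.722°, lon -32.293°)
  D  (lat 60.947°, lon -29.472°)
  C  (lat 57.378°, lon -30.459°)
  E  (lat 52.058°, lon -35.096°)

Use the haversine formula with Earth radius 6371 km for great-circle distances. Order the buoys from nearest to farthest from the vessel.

Computing each great-circle distance from (lat 56.410°, lon -34.923°):
C (lat 57.378°, lon -30.459°): 291.6 km
E (lat 52.058°, lon -35.096°): 484.1 km
A (lat 60.722°, lon -32.293°): 503.0 km
D (lat 60.947°, lon -29.472°): 594.4 km
B (lat 50.909°, lon -35.465°): 612.7 km

C, E, A, D, B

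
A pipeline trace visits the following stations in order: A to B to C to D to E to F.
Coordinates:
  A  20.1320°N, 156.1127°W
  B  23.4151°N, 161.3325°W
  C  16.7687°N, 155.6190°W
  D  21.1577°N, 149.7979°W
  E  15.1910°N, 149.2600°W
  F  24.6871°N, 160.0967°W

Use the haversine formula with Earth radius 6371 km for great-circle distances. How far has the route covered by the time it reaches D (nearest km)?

Leg distances:
A→B: 650.9 km  (cumulative 650.9 km)
B→C: 949.5 km  (cumulative 1600.4 km)
C→D: 782.7 km  (cumulative 2383.1 km)
Cumulative distance at D ≈ 2383 km.

2383 km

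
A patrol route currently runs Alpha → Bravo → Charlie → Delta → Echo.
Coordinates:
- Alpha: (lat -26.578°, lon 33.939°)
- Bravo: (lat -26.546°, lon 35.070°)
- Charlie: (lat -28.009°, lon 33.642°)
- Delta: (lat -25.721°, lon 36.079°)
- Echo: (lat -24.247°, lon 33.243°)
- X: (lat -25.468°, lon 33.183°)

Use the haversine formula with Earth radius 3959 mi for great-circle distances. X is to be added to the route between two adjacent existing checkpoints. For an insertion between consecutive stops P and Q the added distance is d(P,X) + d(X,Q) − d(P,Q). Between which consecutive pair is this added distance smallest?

Added distance for inserting X between each consecutive pair:
Alpha–Bravo: 158.8 mi
Bravo–Charlie: 182.9 mi
Charlie–Delta: 141.1 mi
Delta–Echo: 61.0 mi
Smallest added distance is 61.0 mi, inserting between Delta and Echo.

between Delta and Echo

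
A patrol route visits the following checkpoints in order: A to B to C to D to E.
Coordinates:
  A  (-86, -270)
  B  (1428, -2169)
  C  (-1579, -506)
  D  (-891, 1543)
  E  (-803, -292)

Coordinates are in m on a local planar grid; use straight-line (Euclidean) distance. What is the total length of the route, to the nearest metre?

9863 m

Leg distances:
A→B: 2428.7 m  (cumulative 2428.7 m)
B→C: 3436.2 m  (cumulative 5864.9 m)
C→D: 2161.4 m  (cumulative 8026.3 m)
D→E: 1837.1 m  (cumulative 9863.4 m)
Total route length ≈ 9863 m.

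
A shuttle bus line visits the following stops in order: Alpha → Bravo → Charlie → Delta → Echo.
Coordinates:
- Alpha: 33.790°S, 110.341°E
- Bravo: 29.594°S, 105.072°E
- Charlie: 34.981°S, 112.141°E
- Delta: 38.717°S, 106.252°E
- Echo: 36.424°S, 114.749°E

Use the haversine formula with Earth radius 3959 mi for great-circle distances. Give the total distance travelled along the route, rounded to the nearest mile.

Leg distances:
Alpha→Bravo: 424.2 mi  (cumulative 424.2 mi)
Bravo→Charlie: 555.6 mi  (cumulative 979.8 mi)
Charlie→Delta: 415.4 mi  (cumulative 1395.2 mi)
Delta→Echo: 491.4 mi  (cumulative 1886.5 mi)
Total route length ≈ 1887 mi.

1887 mi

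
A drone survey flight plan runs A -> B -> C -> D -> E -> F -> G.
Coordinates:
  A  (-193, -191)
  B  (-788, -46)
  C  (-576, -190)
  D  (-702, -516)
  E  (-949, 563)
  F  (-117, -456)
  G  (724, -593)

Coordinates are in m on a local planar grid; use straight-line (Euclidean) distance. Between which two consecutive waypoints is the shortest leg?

B–C

Leg distances:
A→B: 612.4 m
B→C: 256.3 m
C→D: 349.5 m
D→E: 1106.9 m
E→F: 1315.5 m
F→G: 852.1 m
The shortest leg is B–C at 256.3 m.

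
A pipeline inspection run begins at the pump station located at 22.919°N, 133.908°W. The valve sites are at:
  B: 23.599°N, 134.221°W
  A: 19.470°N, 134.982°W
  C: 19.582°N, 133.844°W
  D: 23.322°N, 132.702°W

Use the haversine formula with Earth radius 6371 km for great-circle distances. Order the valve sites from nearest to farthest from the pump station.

Computing each great-circle distance from 22.919°N, 133.908°W:
B 23.599°N, 134.221°W: 82.1 km
D 23.322°N, 132.702°W: 131.2 km
C 19.582°N, 133.844°W: 371.1 km
A 19.470°N, 134.982°W: 399.3 km

B, D, C, A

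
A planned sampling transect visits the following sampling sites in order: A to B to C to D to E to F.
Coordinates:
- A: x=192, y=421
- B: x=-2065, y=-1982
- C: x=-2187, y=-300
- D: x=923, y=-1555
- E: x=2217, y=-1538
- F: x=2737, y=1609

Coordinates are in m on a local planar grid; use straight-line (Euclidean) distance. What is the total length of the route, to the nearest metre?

Leg distances:
A→B: 3296.7 m  (cumulative 3296.7 m)
B→C: 1686.4 m  (cumulative 4983.2 m)
C→D: 3353.7 m  (cumulative 8336.8 m)
D→E: 1294.1 m  (cumulative 9630.9 m)
E→F: 3189.7 m  (cumulative 12820.6 m)
Total route length ≈ 12821 m.

12821 m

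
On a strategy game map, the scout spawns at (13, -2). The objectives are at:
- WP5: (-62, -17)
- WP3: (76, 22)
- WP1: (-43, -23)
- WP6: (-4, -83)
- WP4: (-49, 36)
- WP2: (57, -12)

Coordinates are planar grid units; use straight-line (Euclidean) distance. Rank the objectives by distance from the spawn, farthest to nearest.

WP6, WP5, WP4, WP3, WP1, WP2

Computing each straight-line distance from (13, -2):
WP6 (-4, -83): 82.8
WP5 (-62, -17): 76.5
WP4 (-49, 36): 72.7
WP3 (76, 22): 67.4
WP1 (-43, -23): 59.8
WP2 (57, -12): 45.1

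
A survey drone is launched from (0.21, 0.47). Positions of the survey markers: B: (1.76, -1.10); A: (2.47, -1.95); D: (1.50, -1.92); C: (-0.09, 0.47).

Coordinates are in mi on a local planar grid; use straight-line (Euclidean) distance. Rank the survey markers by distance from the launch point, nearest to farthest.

Distance from the launch point at (0.21, 0.47) to each:
C (-0.09, 0.47): 0.3 mi
B (1.76, -1.10): 2.2 mi
D (1.50, -1.92): 2.7 mi
A (2.47, -1.95): 3.3 mi

C, B, D, A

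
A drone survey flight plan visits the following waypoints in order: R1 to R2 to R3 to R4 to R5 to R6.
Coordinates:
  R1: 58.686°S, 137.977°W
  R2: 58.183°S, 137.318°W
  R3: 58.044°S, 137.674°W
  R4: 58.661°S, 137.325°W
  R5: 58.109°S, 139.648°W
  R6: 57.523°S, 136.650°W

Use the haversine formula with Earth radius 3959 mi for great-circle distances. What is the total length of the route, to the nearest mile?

Leg distances:
R1→R2: 42.1 mi  (cumulative 42.1 mi)
R2→R3: 16.2 mi  (cumulative 58.3 mi)
R3→R4: 44.5 mi  (cumulative 102.8 mi)
R4→R5: 92.4 mi  (cumulative 195.2 mi)
R5→R6: 117.5 mi  (cumulative 312.7 mi)
Total route length ≈ 313 mi.

313 mi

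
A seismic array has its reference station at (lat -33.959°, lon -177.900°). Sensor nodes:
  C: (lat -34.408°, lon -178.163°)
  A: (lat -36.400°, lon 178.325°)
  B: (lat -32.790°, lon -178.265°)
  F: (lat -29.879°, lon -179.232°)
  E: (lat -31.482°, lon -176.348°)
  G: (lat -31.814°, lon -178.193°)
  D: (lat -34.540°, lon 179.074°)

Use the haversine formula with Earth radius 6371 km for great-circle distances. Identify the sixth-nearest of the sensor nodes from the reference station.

A

Distance to each, sorted:
C: 55.5 km
B: 134.3 km
G: 240.1 km
D: 285.5 km
E: 311.3 km
A: 437.4 km
F: 470.8 km
The sixth-nearest is A at 437.4 km.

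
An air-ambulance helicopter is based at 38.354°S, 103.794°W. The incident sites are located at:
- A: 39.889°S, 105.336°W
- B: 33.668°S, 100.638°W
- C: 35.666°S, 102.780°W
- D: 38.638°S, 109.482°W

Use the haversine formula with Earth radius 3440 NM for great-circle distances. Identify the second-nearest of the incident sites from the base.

Distances from the base (38.354°S, 103.794°W):
A: 116.8 NM
C: 168.5 NM
D: 267.8 NM
B: 320.3 NM
The second-nearest is C at 168.5 NM.

C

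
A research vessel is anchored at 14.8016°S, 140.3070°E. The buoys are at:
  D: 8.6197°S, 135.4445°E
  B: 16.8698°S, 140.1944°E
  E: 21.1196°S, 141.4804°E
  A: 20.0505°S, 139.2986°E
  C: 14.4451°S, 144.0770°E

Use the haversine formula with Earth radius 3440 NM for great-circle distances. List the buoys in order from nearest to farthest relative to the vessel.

B, C, A, E, D

Computing each great-circle distance from 14.8016°S, 140.3070°E:
B 16.8698°S, 140.1944°E: 124.3 NM
C 14.4451°S, 144.0770°E: 220.1 NM
A 20.0505°S, 139.2986°E: 320.4 NM
E 21.1196°S, 141.4804°E: 385.2 NM
D 8.6197°S, 135.4445°E: 468.4 NM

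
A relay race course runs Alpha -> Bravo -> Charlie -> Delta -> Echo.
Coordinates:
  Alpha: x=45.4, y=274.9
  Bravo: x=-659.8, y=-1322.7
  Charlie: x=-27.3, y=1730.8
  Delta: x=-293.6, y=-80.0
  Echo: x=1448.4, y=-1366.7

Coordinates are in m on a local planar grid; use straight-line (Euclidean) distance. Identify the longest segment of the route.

Leg distances:
Alpha→Bravo: 1746.3 m
Bravo→Charlie: 3118.3 m
Charlie→Delta: 1830.3 m
Delta→Echo: 2165.7 m
The longest leg is Bravo–Charlie at 3118.3 m.

Bravo–Charlie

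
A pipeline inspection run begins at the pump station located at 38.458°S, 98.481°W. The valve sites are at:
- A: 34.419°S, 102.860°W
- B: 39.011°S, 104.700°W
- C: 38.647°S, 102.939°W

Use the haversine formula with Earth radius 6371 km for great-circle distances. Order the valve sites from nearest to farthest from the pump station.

C, B, A

Computing each great-circle distance from 38.458°S, 98.481°W:
C 38.647°S, 102.939°W: 388.2 km
B 39.011°S, 104.700°W: 542.8 km
A 34.419°S, 102.860°W: 595.8 km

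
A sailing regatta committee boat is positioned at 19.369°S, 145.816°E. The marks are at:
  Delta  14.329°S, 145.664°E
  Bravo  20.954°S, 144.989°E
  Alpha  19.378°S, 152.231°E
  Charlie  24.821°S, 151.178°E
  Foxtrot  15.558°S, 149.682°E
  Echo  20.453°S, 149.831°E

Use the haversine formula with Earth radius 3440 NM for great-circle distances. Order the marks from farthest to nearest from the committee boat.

Computing each great-circle distance from 19.369°S, 145.816°E:
Charlie 24.821°S, 151.178°E: 442.7 NM
Alpha 19.378°S, 152.231°E: 363.3 NM
Foxtrot 15.558°S, 149.682°E: 318.4 NM
Delta 14.329°S, 145.664°E: 302.7 NM
Echo 20.453°S, 149.831°E: 235.8 NM
Bravo 20.954°S, 144.989°E: 106.0 NM

Charlie, Alpha, Foxtrot, Delta, Echo, Bravo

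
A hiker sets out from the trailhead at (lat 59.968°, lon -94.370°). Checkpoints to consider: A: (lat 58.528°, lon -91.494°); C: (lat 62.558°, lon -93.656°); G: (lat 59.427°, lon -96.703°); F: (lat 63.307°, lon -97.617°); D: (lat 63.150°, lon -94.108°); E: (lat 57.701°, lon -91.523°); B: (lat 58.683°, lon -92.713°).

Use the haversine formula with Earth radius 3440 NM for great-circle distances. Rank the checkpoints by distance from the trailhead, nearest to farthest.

G, B, A, C, E, D, F

Distance from the trailhead at (lat 59.968°, lon -94.370°) to each:
G (lat 59.427°, lon -96.703°): 77.8 NM
B (lat 58.683°, lon -92.713°): 92.3 NM
A (lat 58.528°, lon -91.494°): 123.6 NM
C (lat 62.558°, lon -93.656°): 156.9 NM
E (lat 57.701°, lon -91.523°): 162.3 NM
D (lat 63.150°, lon -94.108°): 191.2 NM
F (lat 63.307°, lon -97.617°): 220.8 NM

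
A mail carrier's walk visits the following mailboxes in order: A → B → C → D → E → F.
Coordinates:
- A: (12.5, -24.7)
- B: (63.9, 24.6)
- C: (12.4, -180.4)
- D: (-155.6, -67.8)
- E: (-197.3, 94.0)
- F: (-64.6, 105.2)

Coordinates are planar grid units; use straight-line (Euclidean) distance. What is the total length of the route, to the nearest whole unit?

Leg distances:
A→B: 71.2  (cumulative 71.2)
B→C: 211.4  (cumulative 282.6)
C→D: 202.2  (cumulative 484.8)
D→E: 167.1  (cumulative 651.9)
E→F: 133.2  (cumulative 785.1)
Total route length ≈ 785.

785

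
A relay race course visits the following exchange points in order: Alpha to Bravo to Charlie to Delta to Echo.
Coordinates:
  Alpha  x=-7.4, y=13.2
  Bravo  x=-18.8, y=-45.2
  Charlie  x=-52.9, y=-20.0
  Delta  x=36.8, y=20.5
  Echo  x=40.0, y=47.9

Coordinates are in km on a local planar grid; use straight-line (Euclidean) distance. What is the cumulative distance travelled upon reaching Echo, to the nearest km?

Leg distances:
Alpha→Bravo: 59.5 km  (cumulative 59.5 km)
Bravo→Charlie: 42.4 km  (cumulative 101.9 km)
Charlie→Delta: 98.4 km  (cumulative 200.3 km)
Delta→Echo: 27.6 km  (cumulative 227.9 km)
Cumulative distance at Echo ≈ 228 km.

228 km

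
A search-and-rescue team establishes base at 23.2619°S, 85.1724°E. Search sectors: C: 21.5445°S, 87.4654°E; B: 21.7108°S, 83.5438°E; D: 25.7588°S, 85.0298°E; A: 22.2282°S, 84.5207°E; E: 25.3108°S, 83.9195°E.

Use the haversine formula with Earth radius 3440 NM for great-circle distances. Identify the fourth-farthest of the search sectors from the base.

B

Distance to each, sorted:
C: 163.8 NM
D: 150.1 NM
E: 140.8 NM
B: 129.7 NM
A: 71.8 NM
The fourth-farthest is B at 129.7 NM.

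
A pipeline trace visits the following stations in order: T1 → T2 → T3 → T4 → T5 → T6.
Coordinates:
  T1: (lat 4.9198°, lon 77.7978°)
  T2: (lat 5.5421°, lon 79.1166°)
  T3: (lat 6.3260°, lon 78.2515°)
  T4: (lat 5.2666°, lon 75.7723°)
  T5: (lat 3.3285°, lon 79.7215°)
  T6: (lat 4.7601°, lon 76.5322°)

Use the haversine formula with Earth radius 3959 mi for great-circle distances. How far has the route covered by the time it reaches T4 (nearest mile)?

366 mi

Leg distances:
T1→T2: 100.4 mi  (cumulative 100.4 mi)
T2→T3: 80.4 mi  (cumulative 180.8 mi)
T3→T4: 185.5 mi  (cumulative 366.3 mi)
Cumulative distance at T4 ≈ 366 mi.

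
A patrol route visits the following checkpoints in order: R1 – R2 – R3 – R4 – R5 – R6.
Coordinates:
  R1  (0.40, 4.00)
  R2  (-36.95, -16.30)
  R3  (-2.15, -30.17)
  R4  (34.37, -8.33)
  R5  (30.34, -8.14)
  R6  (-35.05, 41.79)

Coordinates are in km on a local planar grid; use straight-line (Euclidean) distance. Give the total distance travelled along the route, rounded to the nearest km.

Leg distances:
R1→R2: 42.5 km  (cumulative 42.5 km)
R2→R3: 37.5 km  (cumulative 80.0 km)
R3→R4: 42.6 km  (cumulative 122.5 km)
R4→R5: 4.0 km  (cumulative 126.6 km)
R5→R6: 82.3 km  (cumulative 208.8 km)
Total route length ≈ 209 km.

209 km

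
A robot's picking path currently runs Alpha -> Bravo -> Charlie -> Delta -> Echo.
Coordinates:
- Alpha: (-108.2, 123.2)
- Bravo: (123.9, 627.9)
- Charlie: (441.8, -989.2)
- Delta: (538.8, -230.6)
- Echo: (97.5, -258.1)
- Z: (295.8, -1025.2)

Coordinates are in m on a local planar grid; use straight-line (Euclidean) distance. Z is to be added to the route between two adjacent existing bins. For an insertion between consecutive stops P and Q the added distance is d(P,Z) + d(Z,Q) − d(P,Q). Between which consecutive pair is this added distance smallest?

between Bravo and Charlie

Added distance for inserting Z between each consecutive pair:
Alpha–Bravo: 2323.9 m
Bravo–Charlie: 164.3 m
Charlie–Delta: 216.5 m
Delta–Echo: 1181.1 m
Smallest added distance is 164.3 m, inserting between Bravo and Charlie.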